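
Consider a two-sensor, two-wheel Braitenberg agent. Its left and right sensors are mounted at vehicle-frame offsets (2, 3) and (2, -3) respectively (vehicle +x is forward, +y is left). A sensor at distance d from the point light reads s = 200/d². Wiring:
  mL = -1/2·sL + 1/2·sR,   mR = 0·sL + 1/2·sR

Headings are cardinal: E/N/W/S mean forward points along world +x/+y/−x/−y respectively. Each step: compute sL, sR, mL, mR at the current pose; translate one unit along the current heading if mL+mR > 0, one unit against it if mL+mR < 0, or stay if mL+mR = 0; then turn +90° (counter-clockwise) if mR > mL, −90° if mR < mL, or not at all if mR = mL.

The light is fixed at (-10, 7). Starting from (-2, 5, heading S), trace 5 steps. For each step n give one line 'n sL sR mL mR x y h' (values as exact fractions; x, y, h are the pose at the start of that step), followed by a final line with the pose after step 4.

n=0: pose=(-2,5,S); sL=200/137, sR=200/41; mL=9600/5617, mR=100/41; mL+mR=23300/5617 → advance +1; mR−mL=100/137 → turn +1·90°
n=1: pose=(-2,4,E); sL=2, sR=25/17; mL=-9/34, mR=25/34; mL+mR=8/17 → advance +1; mR−mL=1 → turn +1·90°
n=2: pose=(-1,4,N); sL=200/37, sR=40/29; mL=-2160/1073, mR=20/29; mL+mR=-1420/1073 → advance -1; mR−mL=100/37 → turn +1·90°
n=3: pose=(-1,3,W); sL=100/49, sR=4; mL=48/49, mR=2; mL+mR=146/49 → advance +1; mR−mL=50/49 → turn +1·90°
n=4: pose=(-2,3,S); sL=200/157, sR=200/61; mL=9600/9577, mR=100/61; mL+mR=25300/9577 → advance +1; mR−mL=100/157 → turn +1·90°

0 200/137 200/41 9600/5617 100/41 -2 5 S
1 2 25/17 -9/34 25/34 -2 4 E
2 200/37 40/29 -2160/1073 20/29 -1 4 N
3 100/49 4 48/49 2 -1 3 W
4 200/157 200/61 9600/9577 100/61 -2 3 S
final -2 2 E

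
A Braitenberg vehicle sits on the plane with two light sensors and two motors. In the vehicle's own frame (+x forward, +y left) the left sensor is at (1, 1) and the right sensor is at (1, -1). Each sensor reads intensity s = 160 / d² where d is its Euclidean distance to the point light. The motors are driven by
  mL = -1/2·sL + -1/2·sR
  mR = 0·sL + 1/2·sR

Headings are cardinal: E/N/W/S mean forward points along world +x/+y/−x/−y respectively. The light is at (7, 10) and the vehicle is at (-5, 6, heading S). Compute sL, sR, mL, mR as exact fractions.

80/73 80/97 -6800/7081 40/97

left sensor world pos  = (-4, 5); dL² = 146
right sensor world pos = (-6, 5); dR² = 194
sL = 160/146 = 80/73
sR = 160/194 = 80/97
mL = -1/2·sL + -1/2·sR = -6800/7081
mR = 0·sL + 1/2·sR = 40/97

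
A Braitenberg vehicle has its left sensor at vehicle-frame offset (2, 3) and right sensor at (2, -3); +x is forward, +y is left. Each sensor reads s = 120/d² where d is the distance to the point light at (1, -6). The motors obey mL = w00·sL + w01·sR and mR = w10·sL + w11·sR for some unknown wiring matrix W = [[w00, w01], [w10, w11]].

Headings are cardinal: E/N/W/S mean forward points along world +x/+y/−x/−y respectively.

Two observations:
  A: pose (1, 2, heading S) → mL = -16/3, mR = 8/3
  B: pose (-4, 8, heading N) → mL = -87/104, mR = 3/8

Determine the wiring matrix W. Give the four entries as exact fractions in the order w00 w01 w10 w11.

-1 -1 1 0

obs A: pose=(1,2,S) → sL=8/3, sR=8/3, mL=-16/3, mR=8/3
obs B: pose=(-4,8,N) → sL=3/8, sR=6/13, mL=-87/104, mR=3/8
sensor matrix S = [[8/3, 8/3], [3/8, 6/13]]; det S = 3/13
solve [mL_A; mL_B] = S·[w00; w01] and [mR_A; mR_B] = S·[w10; w11]:
  w00 = -1, w01 = -1, w10 = 1, w11 = 0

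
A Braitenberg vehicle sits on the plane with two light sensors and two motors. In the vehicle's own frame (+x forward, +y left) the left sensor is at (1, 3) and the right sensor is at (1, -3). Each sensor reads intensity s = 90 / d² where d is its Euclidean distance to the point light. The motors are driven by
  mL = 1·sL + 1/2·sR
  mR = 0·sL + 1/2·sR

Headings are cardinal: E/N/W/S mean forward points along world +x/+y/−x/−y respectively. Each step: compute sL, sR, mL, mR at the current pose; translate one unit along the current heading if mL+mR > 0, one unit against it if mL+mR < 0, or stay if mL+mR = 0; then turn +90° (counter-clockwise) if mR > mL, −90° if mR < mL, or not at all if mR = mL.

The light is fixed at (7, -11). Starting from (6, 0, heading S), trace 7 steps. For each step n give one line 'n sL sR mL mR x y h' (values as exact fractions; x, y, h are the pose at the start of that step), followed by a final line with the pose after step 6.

0 45/52 45/58 945/754 45/116 6 0 S
1 90/53 90/173 17955/9169 45/173 6 -1 W
2 45/73 45/61 8775/8906 45/122 5 -1 N
3 90/197 18/13 2943/2561 9/13 5 0 E
4 45/52 45/58 945/754 45/116 6 0 S
5 90/53 90/173 17955/9169 45/173 6 -1 W
6 45/73 45/61 8775/8906 45/122 5 -1 N
final 5 0 E

n=0: pose=(6,0,S); sL=45/52, sR=45/58; mL=945/754, mR=45/116; mL+mR=2475/1508 → advance +1; mR−mL=-45/52 → turn -1·90°
n=1: pose=(6,-1,W); sL=90/53, sR=90/173; mL=17955/9169, mR=45/173; mL+mR=20340/9169 → advance +1; mR−mL=-90/53 → turn -1·90°
n=2: pose=(5,-1,N); sL=45/73, sR=45/61; mL=8775/8906, mR=45/122; mL+mR=6030/4453 → advance +1; mR−mL=-45/73 → turn -1·90°
n=3: pose=(5,0,E); sL=90/197, sR=18/13; mL=2943/2561, mR=9/13; mL+mR=4716/2561 → advance +1; mR−mL=-90/197 → turn -1·90°
n=4: pose=(6,0,S); sL=45/52, sR=45/58; mL=945/754, mR=45/116; mL+mR=2475/1508 → advance +1; mR−mL=-45/52 → turn -1·90°
n=5: pose=(6,-1,W); sL=90/53, sR=90/173; mL=17955/9169, mR=45/173; mL+mR=20340/9169 → advance +1; mR−mL=-90/53 → turn -1·90°
n=6: pose=(5,-1,N); sL=45/73, sR=45/61; mL=8775/8906, mR=45/122; mL+mR=6030/4453 → advance +1; mR−mL=-45/73 → turn -1·90°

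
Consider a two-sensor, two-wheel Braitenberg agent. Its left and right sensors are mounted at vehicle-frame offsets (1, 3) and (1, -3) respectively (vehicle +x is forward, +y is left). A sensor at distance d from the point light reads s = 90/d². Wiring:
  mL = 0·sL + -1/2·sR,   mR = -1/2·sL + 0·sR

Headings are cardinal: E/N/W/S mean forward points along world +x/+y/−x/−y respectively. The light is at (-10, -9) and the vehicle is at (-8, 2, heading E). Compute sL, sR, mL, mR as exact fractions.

left sensor world pos  = (-7, 5); dL² = 205
right sensor world pos = (-7, -1); dR² = 73
sL = 90/205 = 18/41
sR = 90/73 = 90/73
mL = 0·sL + -1/2·sR = -45/73
mR = -1/2·sL + 0·sR = -9/41

18/41 90/73 -45/73 -9/41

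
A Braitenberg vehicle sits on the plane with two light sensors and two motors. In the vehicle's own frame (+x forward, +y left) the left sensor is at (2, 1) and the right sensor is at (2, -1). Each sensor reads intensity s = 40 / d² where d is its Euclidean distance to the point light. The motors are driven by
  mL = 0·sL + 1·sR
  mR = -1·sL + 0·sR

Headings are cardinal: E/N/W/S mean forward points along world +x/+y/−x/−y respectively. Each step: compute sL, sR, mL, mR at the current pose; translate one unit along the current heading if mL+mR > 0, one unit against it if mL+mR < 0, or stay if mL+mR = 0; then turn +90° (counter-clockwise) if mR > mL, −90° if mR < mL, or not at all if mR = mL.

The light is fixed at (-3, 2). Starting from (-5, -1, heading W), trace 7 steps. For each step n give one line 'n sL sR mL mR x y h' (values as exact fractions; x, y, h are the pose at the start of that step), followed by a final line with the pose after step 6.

0 5/4 2 2 -5/4 -5 -1 W
1 40/17 8 8 -40/17 -6 -1 N
2 20 4 4 -20 -6 0 E
3 8/5 40/41 40/41 -8/5 -7 0 S
4 1 10/9 10/9 -1 -7 1 W
5 40/37 40/17 40/17 -40/37 -8 1 N
6 4 4 4 -4 -8 2 E
final -8 2 S

n=0: pose=(-5,-1,W); sL=5/4, sR=2; mL=2, mR=-5/4; mL+mR=3/4 → advance +1; mR−mL=-13/4 → turn -1·90°
n=1: pose=(-6,-1,N); sL=40/17, sR=8; mL=8, mR=-40/17; mL+mR=96/17 → advance +1; mR−mL=-176/17 → turn -1·90°
n=2: pose=(-6,0,E); sL=20, sR=4; mL=4, mR=-20; mL+mR=-16 → advance -1; mR−mL=-24 → turn -1·90°
n=3: pose=(-7,0,S); sL=8/5, sR=40/41; mL=40/41, mR=-8/5; mL+mR=-128/205 → advance -1; mR−mL=-528/205 → turn -1·90°
n=4: pose=(-7,1,W); sL=1, sR=10/9; mL=10/9, mR=-1; mL+mR=1/9 → advance +1; mR−mL=-19/9 → turn -1·90°
n=5: pose=(-8,1,N); sL=40/37, sR=40/17; mL=40/17, mR=-40/37; mL+mR=800/629 → advance +1; mR−mL=-2160/629 → turn -1·90°
n=6: pose=(-8,2,E); sL=4, sR=4; mL=4, mR=-4; mL+mR=0 → advance +0; mR−mL=-8 → turn -1·90°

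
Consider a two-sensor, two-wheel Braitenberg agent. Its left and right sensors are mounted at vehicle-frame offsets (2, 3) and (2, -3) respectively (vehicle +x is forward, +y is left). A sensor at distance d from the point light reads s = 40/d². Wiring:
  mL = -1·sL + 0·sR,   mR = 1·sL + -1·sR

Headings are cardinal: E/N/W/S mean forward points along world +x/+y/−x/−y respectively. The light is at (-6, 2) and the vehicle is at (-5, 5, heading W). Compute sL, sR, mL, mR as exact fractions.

left sensor world pos  = (-7, 2); dL² = 1
right sensor world pos = (-7, 8); dR² = 37
sL = 40/1 = 40
sR = 40/37 = 40/37
mL = -1·sL + 0·sR = -40
mR = 1·sL + -1·sR = 1440/37

40 40/37 -40 1440/37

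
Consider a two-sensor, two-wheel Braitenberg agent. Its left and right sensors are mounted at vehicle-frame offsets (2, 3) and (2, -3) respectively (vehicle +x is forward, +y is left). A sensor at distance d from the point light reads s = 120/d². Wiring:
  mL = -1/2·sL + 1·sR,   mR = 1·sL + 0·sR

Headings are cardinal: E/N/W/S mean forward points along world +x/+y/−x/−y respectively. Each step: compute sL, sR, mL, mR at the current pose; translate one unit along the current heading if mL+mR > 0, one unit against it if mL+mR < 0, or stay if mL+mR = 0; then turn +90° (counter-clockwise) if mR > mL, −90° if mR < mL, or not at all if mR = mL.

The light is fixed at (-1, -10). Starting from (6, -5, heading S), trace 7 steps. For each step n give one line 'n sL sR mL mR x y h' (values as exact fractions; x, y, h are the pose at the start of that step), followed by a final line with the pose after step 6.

n=0: pose=(6,-5,S); sL=120/109, sR=24/5; mL=2316/545, mR=120/109; mL+mR=2916/545 → advance +1; mR−mL=-1716/545 → turn -1·90°
n=1: pose=(6,-6,W); sL=60/13, sR=60/37; mL=-330/481, mR=60/13; mL+mR=1890/481 → advance +1; mR−mL=2550/481 → turn +1·90°
n=2: pose=(5,-6,S); sL=24/17, sR=120/13; mL=1884/221, mR=24/17; mL+mR=2196/221 → advance +1; mR−mL=-1572/221 → turn -1·90°
n=3: pose=(5,-7,W); sL=15/2, sR=30/13; mL=-75/52, mR=15/2; mL+mR=315/52 → advance +1; mR−mL=465/52 → turn +1·90°
n=4: pose=(4,-7,S); sL=24/13, sR=24; mL=300/13, mR=24/13; mL+mR=324/13 → advance +1; mR−mL=-276/13 → turn -1·90°
n=5: pose=(4,-8,W); sL=12, sR=60/17; mL=-42/17, mR=12; mL+mR=162/17 → advance +1; mR−mL=246/17 → turn +1·90°
n=6: pose=(3,-8,S); sL=120/49, sR=120; mL=5820/49, mR=120/49; mL+mR=5940/49 → advance +1; mR−mL=-5700/49 → turn -1·90°

0 120/109 24/5 2316/545 120/109 6 -5 S
1 60/13 60/37 -330/481 60/13 6 -6 W
2 24/17 120/13 1884/221 24/17 5 -6 S
3 15/2 30/13 -75/52 15/2 5 -7 W
4 24/13 24 300/13 24/13 4 -7 S
5 12 60/17 -42/17 12 4 -8 W
6 120/49 120 5820/49 120/49 3 -8 S
final 3 -9 W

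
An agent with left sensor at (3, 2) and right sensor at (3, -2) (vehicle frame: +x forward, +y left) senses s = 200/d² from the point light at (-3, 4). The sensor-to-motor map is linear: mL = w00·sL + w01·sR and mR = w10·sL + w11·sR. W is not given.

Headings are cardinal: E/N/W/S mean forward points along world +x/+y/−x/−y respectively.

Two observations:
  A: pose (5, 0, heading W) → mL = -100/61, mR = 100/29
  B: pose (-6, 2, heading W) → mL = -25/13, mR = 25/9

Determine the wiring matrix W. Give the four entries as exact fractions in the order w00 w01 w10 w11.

obs A: pose=(5,0,W) → sL=200/61, sR=200/29, mL=-100/61, mR=100/29
obs B: pose=(-6,2,W) → sL=50/13, sR=50/9, mL=-25/13, mR=25/9
sensor matrix S = [[200/61, 200/29], [50/13, 50/9]]; det S = -1720000/206973
solve [mL_A; mL_B] = S·[w00; w01] and [mR_A; mR_B] = S·[w10; w11]:
  w00 = -1/2, w01 = 0, w10 = 0, w11 = 1/2

-1/2 0 0 1/2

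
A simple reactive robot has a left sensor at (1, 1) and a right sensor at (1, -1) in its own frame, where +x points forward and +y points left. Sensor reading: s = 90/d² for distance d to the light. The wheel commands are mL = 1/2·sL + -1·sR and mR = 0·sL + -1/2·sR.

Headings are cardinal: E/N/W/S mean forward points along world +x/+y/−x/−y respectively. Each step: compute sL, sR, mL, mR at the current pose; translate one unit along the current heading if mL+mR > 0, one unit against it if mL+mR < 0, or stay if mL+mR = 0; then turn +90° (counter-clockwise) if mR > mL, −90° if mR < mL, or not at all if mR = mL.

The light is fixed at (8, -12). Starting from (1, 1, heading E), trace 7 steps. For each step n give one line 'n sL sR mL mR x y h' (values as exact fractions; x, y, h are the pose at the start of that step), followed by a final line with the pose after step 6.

n=0: pose=(1,1,E); sL=45/116, sR=1/2; mL=-71/232, mR=-1/4; mL+mR=-129/232 → advance -1; mR−mL=13/232 → turn +1·90°
n=1: pose=(0,1,N); sL=90/277, sR=18/49; mL=-2781/13573, mR=-9/49; mL+mR=-5274/13573 → advance -1; mR−mL=288/13573 → turn +1·90°
n=2: pose=(0,0,W); sL=45/101, sR=9/25; mL=-693/5050, mR=-9/50; mL+mR=-801/2525 → advance -1; mR−mL=-108/2525 → turn -1·90°
n=3: pose=(1,0,N); sL=90/233, sR=18/41; mL=-2349/9553, mR=-9/41; mL+mR=-4446/9553 → advance -1; mR−mL=252/9553 → turn +1·90°
n=4: pose=(1,-1,W); sL=45/82, sR=45/104; mL=-675/4264, mR=-45/208; mL+mR=-3195/8528 → advance -1; mR−mL=-495/8528 → turn -1·90°
n=5: pose=(2,-1,N); sL=90/193, sR=90/169; mL=-9765/32617, mR=-45/169; mL+mR=-18450/32617 → advance -1; mR−mL=1080/32617 → turn +1·90°
n=6: pose=(2,-2,W); sL=9/13, sR=9/17; mL=-81/442, mR=-9/34; mL+mR=-99/221 → advance -1; mR−mL=-18/221 → turn -1·90°

0 45/116 1/2 -71/232 -1/4 1 1 E
1 90/277 18/49 -2781/13573 -9/49 0 1 N
2 45/101 9/25 -693/5050 -9/50 0 0 W
3 90/233 18/41 -2349/9553 -9/41 1 0 N
4 45/82 45/104 -675/4264 -45/208 1 -1 W
5 90/193 90/169 -9765/32617 -45/169 2 -1 N
6 9/13 9/17 -81/442 -9/34 2 -2 W
final 3 -2 N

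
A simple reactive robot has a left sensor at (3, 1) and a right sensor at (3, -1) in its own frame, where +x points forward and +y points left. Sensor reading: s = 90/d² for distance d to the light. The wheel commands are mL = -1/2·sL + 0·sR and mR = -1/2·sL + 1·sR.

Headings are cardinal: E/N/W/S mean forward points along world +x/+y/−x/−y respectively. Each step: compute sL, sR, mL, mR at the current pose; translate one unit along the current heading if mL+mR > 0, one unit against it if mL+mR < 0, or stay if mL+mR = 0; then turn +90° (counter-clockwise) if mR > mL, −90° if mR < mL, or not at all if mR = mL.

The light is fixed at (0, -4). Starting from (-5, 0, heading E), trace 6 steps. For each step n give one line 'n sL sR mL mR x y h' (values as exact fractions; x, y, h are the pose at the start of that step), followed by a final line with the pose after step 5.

n=0: pose=(-5,0,E); sL=90/29, sR=90/13; mL=-45/29, mR=2025/377; mL+mR=1440/377 → advance +1; mR−mL=90/13 → turn +1·90°
n=1: pose=(-4,0,N); sL=45/37, sR=45/29; mL=-45/74, mR=2025/2146; mL+mR=360/1073 → advance +1; mR−mL=45/29 → turn +1·90°
n=2: pose=(-4,1,W); sL=18/13, sR=18/17; mL=-9/13, mR=81/221; mL+mR=-72/221 → advance -1; mR−mL=18/17 → turn +1·90°
n=3: pose=(-3,1,S); sL=45/4, sR=9/2; mL=-45/8, mR=-9/8; mL+mR=-27/4 → advance -1; mR−mL=9/2 → turn +1·90°
n=4: pose=(-3,2,E); sL=90/49, sR=18/5; mL=-45/49, mR=657/245; mL+mR=432/245 → advance +1; mR−mL=18/5 → turn +1·90°
n=5: pose=(-2,2,N); sL=1, sR=45/41; mL=-1/2, mR=49/82; mL+mR=4/41 → advance +1; mR−mL=45/41 → turn +1·90°

0 90/29 90/13 -45/29 2025/377 -5 0 E
1 45/37 45/29 -45/74 2025/2146 -4 0 N
2 18/13 18/17 -9/13 81/221 -4 1 W
3 45/4 9/2 -45/8 -9/8 -3 1 S
4 90/49 18/5 -45/49 657/245 -3 2 E
5 1 45/41 -1/2 49/82 -2 2 N
final -2 3 W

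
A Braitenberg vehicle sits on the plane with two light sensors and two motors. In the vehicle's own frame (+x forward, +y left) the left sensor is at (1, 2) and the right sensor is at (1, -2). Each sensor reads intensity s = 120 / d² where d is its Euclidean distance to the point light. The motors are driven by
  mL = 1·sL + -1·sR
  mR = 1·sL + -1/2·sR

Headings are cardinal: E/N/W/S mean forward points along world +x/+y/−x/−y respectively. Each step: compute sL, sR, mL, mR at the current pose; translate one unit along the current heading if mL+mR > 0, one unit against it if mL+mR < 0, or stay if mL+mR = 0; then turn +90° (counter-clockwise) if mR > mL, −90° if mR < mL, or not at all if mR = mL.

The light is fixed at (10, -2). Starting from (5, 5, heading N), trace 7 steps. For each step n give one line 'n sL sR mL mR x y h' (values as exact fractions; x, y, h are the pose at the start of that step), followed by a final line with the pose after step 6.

0 120/113 120/73 -4800/8249 1980/8249 5 5 N
1 30/13 6/5 72/65 111/65 5 4 W
2 120/41 120/89 5760/3649 8220/3649 4 4 S
3 60/37 60/17 -1200/629 -90/629 4 3 E
4 40/39 120/61 -2240/2379 100/2379 3 3 N
5 30/17 6/5 48/85 99/85 3 2 W
6 8/3 120/109 512/327 692/327 2 2 S
final 2 1 E

n=0: pose=(5,5,N); sL=120/113, sR=120/73; mL=-4800/8249, mR=1980/8249; mL+mR=-2820/8249 → advance -1; mR−mL=60/73 → turn +1·90°
n=1: pose=(5,4,W); sL=30/13, sR=6/5; mL=72/65, mR=111/65; mL+mR=183/65 → advance +1; mR−mL=3/5 → turn +1·90°
n=2: pose=(4,4,S); sL=120/41, sR=120/89; mL=5760/3649, mR=8220/3649; mL+mR=13980/3649 → advance +1; mR−mL=60/89 → turn +1·90°
n=3: pose=(4,3,E); sL=60/37, sR=60/17; mL=-1200/629, mR=-90/629; mL+mR=-1290/629 → advance -1; mR−mL=30/17 → turn +1·90°
n=4: pose=(3,3,N); sL=40/39, sR=120/61; mL=-2240/2379, mR=100/2379; mL+mR=-2140/2379 → advance -1; mR−mL=60/61 → turn +1·90°
n=5: pose=(3,2,W); sL=30/17, sR=6/5; mL=48/85, mR=99/85; mL+mR=147/85 → advance +1; mR−mL=3/5 → turn +1·90°
n=6: pose=(2,2,S); sL=8/3, sR=120/109; mL=512/327, mR=692/327; mL+mR=1204/327 → advance +1; mR−mL=60/109 → turn +1·90°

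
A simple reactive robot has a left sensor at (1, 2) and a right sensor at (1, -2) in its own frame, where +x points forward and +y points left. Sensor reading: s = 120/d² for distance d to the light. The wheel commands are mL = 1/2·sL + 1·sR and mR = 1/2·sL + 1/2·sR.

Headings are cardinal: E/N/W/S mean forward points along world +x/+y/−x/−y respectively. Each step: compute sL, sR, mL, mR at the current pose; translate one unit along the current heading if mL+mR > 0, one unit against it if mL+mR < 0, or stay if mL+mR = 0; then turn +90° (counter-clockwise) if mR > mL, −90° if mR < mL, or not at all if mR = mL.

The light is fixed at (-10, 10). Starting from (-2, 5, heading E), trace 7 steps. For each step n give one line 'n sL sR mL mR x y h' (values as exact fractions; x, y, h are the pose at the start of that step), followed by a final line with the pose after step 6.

n=0: pose=(-2,5,E); sL=4/3, sR=12/13; mL=62/39, mR=44/39; mL+mR=106/39 → advance +1; mR−mL=-6/13 → turn -1·90°
n=1: pose=(-1,5,S); sL=120/157, sR=24/17; mL=4788/2669, mR=2904/2669; mL+mR=7692/2669 → advance +1; mR−mL=-12/17 → turn -1·90°
n=2: pose=(-1,4,W); sL=15/16, sR=3/2; mL=63/32, mR=39/32; mL+mR=51/16 → advance +1; mR−mL=-3/4 → turn -1·90°
n=3: pose=(-2,4,N); sL=120/61, sR=24/25; mL=2964/1525, mR=2232/1525; mL+mR=5196/1525 → advance +1; mR−mL=-12/25 → turn -1·90°
n=4: pose=(-2,5,E); sL=4/3, sR=12/13; mL=62/39, mR=44/39; mL+mR=106/39 → advance +1; mR−mL=-6/13 → turn -1·90°
n=5: pose=(-1,5,S); sL=120/157, sR=24/17; mL=4788/2669, mR=2904/2669; mL+mR=7692/2669 → advance +1; mR−mL=-12/17 → turn -1·90°
n=6: pose=(-1,4,W); sL=15/16, sR=3/2; mL=63/32, mR=39/32; mL+mR=51/16 → advance +1; mR−mL=-3/4 → turn -1·90°

0 4/3 12/13 62/39 44/39 -2 5 E
1 120/157 24/17 4788/2669 2904/2669 -1 5 S
2 15/16 3/2 63/32 39/32 -1 4 W
3 120/61 24/25 2964/1525 2232/1525 -2 4 N
4 4/3 12/13 62/39 44/39 -2 5 E
5 120/157 24/17 4788/2669 2904/2669 -1 5 S
6 15/16 3/2 63/32 39/32 -1 4 W
final -2 4 N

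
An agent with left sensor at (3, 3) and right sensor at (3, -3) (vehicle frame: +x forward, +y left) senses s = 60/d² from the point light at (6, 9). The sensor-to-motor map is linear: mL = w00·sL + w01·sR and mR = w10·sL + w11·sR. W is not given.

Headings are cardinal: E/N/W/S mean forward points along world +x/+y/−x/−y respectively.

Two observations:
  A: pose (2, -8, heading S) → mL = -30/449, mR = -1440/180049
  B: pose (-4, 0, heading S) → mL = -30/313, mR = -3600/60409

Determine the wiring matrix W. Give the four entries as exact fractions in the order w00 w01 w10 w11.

0 -1/2 -1/2 1/2

obs A: pose=(2,-8,S) → sL=60/401, sR=60/449, mL=-30/449, mR=-1440/180049
obs B: pose=(-4,0,S) → sL=60/193, sR=60/313, mL=-30/313, mR=-3600/60409
sensor matrix S = [[60/401, 60/449], [60/193, 60/313]]; det S = -139881600/10876580041
solve [mL_A; mL_B] = S·[w00; w01] and [mR_A; mR_B] = S·[w10; w11]:
  w00 = 0, w01 = -1/2, w10 = -1/2, w11 = 1/2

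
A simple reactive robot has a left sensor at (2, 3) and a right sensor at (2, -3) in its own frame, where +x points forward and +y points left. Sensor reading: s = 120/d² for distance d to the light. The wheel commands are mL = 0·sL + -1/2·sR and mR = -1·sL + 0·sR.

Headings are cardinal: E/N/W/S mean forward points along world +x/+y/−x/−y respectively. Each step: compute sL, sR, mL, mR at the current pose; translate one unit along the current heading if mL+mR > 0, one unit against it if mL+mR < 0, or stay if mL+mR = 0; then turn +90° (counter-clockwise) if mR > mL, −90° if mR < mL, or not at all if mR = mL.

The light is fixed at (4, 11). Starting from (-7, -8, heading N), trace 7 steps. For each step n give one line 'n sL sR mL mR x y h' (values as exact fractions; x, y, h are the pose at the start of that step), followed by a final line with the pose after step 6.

n=0: pose=(-7,-8,N); sL=24/97, sR=120/353; mL=-60/353, mR=-24/97; mL+mR=-14292/34241 → advance -1; mR−mL=-2652/34241 → turn -1·90°
n=1: pose=(-7,-9,E); sL=12/37, sR=12/61; mL=-6/61, mR=-12/37; mL+mR=-954/2257 → advance -1; mR−mL=-510/2257 → turn -1·90°
n=2: pose=(-8,-9,S); sL=24/113, sR=120/709; mL=-60/709, mR=-24/113; mL+mR=-23796/80117 → advance -1; mR−mL=-10236/80117 → turn -1·90°
n=3: pose=(-8,-8,W); sL=3/17, sR=30/113; mL=-15/113, mR=-3/17; mL+mR=-594/1921 → advance -1; mR−mL=-84/1921 → turn -1·90°
n=4: pose=(-7,-8,N); sL=24/97, sR=120/353; mL=-60/353, mR=-24/97; mL+mR=-14292/34241 → advance -1; mR−mL=-2652/34241 → turn -1·90°
n=5: pose=(-7,-9,E); sL=12/37, sR=12/61; mL=-6/61, mR=-12/37; mL+mR=-954/2257 → advance -1; mR−mL=-510/2257 → turn -1·90°
n=6: pose=(-8,-9,S); sL=24/113, sR=120/709; mL=-60/709, mR=-24/113; mL+mR=-23796/80117 → advance -1; mR−mL=-10236/80117 → turn -1·90°

0 24/97 120/353 -60/353 -24/97 -7 -8 N
1 12/37 12/61 -6/61 -12/37 -7 -9 E
2 24/113 120/709 -60/709 -24/113 -8 -9 S
3 3/17 30/113 -15/113 -3/17 -8 -8 W
4 24/97 120/353 -60/353 -24/97 -7 -8 N
5 12/37 12/61 -6/61 -12/37 -7 -9 E
6 24/113 120/709 -60/709 -24/113 -8 -9 S
final -8 -8 W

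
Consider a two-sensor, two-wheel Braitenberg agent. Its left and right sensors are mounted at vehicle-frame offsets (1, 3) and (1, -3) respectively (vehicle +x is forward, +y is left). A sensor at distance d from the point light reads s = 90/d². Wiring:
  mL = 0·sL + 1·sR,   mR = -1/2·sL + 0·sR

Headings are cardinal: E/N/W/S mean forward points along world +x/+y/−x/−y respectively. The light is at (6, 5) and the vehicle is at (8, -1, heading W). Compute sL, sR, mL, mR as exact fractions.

45/41 9 9 -45/82

left sensor world pos  = (7, -4); dL² = 82
right sensor world pos = (7, 2); dR² = 10
sL = 90/82 = 45/41
sR = 90/10 = 9
mL = 0·sL + 1·sR = 9
mR = -1/2·sL + 0·sR = -45/82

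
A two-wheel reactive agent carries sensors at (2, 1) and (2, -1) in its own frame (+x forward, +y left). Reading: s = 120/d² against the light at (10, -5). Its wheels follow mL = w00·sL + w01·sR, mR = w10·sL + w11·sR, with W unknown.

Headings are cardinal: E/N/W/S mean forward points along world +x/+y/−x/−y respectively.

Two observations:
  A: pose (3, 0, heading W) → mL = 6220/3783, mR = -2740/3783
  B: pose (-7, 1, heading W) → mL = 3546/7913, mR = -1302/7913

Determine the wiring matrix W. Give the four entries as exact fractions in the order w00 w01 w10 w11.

obs A: pose=(3,0,W) → sL=120/97, sR=40/39, mL=6220/3783, mR=-2740/3783
obs B: pose=(-7,1,W) → sL=60/193, sR=12/41, mL=3546/7913, mR=-1302/7913
sensor matrix S = [[120/97, 40/39], [60/193, 12/41]]; det S = 431360/9978293
solve [mL_A; mL_B] = S·[w00; w01] and [mR_A; mR_B] = S·[w10; w11]:
  w00 = 1/2, w01 = 1, w10 = -1, w11 = 1/2

1/2 1 -1 1/2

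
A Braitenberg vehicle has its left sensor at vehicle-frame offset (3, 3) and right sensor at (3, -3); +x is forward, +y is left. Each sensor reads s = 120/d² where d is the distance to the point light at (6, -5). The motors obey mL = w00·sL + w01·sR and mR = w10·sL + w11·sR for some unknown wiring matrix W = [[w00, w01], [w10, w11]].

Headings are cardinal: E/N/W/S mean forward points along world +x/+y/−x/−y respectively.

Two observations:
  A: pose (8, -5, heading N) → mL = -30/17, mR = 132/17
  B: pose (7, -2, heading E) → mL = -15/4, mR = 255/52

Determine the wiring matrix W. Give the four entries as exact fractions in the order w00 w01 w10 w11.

obs A: pose=(8,-5,N) → sL=12, sR=60/17, mL=-30/17, mR=132/17
obs B: pose=(7,-2,E) → sL=30/13, sR=15/2, mL=-15/4, mR=255/52
sensor matrix S = [[12, 60/17], [30/13, 15/2]]; det S = 18090/221
solve [mL_A; mL_B] = S·[w00; w01] and [mR_A; mR_B] = S·[w10; w11]:
  w00 = 0, w01 = -1/2, w10 = 1/2, w11 = 1/2

0 -1/2 1/2 1/2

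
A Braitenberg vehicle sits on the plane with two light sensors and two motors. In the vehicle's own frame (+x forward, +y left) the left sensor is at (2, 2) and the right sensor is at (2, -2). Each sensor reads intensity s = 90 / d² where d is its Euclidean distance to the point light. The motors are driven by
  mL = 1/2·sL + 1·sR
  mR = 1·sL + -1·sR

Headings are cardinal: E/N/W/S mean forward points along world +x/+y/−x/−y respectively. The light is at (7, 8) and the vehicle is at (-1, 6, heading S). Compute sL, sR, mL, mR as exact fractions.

left sensor world pos  = (1, 4); dL² = 52
right sensor world pos = (-3, 4); dR² = 116
sL = 90/52 = 45/26
sR = 90/116 = 45/58
mL = 1/2·sL + 1·sR = 2475/1508
mR = 1·sL + -1·sR = 360/377

45/26 45/58 2475/1508 360/377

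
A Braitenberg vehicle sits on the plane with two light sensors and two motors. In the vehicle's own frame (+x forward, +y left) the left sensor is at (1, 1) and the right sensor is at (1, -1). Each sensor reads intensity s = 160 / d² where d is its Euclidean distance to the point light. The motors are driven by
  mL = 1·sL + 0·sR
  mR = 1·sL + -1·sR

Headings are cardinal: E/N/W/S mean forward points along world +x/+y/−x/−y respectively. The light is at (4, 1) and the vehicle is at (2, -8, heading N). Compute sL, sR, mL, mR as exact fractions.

left sensor world pos  = (1, -7); dL² = 73
right sensor world pos = (3, -7); dR² = 65
sL = 160/73 = 160/73
sR = 160/65 = 32/13
mL = 1·sL + 0·sR = 160/73
mR = 1·sL + -1·sR = -256/949

160/73 32/13 160/73 -256/949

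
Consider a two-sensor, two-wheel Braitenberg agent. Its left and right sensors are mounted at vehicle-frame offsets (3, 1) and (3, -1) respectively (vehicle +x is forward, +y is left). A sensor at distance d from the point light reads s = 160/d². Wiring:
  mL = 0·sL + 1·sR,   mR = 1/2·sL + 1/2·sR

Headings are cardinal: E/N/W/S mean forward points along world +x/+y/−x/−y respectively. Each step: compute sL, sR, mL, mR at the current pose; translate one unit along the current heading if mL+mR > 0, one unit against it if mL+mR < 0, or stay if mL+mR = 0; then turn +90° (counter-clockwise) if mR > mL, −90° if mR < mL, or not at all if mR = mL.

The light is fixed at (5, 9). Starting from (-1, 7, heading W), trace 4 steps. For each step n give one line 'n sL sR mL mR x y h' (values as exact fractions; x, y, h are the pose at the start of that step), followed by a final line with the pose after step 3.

0 16/9 80/41 80/41 688/369 -1 7 W
1 32/13 160/37 160/37 1632/481 -2 7 N
2 10 8 8 9 -2 8 E
3 160/53 160/29 160/29 6560/1537 -1 8 N
final -1 9 E

n=0: pose=(-1,7,W); sL=16/9, sR=80/41; mL=80/41, mR=688/369; mL+mR=1408/369 → advance +1; mR−mL=-32/369 → turn -1·90°
n=1: pose=(-2,7,N); sL=32/13, sR=160/37; mL=160/37, mR=1632/481; mL+mR=3712/481 → advance +1; mR−mL=-448/481 → turn -1·90°
n=2: pose=(-2,8,E); sL=10, sR=8; mL=8, mR=9; mL+mR=17 → advance +1; mR−mL=1 → turn +1·90°
n=3: pose=(-1,8,N); sL=160/53, sR=160/29; mL=160/29, mR=6560/1537; mL+mR=15040/1537 → advance +1; mR−mL=-1920/1537 → turn -1·90°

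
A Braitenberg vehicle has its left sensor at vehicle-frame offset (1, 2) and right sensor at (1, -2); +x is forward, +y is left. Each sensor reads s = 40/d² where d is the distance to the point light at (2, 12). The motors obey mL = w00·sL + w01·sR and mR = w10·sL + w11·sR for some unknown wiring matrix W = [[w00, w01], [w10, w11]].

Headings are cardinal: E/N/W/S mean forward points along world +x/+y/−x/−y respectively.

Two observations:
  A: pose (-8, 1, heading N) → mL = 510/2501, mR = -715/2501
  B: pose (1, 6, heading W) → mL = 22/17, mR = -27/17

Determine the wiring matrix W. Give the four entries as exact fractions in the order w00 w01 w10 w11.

1/2 1/2 -1 -1/2

obs A: pose=(-8,1,N) → sL=10/61, sR=10/41, mL=510/2501, mR=-715/2501
obs B: pose=(1,6,W) → sL=10/17, sR=2, mL=22/17, mR=-27/17
sensor matrix S = [[10/61, 10/41], [10/17, 2]]; det S = 7840/42517
solve [mL_A; mL_B] = S·[w00; w01] and [mR_A; mR_B] = S·[w10; w11]:
  w00 = 1/2, w01 = 1/2, w10 = -1, w11 = -1/2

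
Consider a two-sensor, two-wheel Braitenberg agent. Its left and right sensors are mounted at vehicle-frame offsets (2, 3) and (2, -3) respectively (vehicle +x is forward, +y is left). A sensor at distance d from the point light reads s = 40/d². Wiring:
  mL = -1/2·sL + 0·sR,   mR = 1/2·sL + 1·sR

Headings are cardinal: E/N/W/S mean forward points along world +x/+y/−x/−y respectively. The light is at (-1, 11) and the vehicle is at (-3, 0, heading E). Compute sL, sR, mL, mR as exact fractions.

left sensor world pos  = (-1, 3); dL² = 64
right sensor world pos = (-1, -3); dR² = 196
sL = 40/64 = 5/8
sR = 40/196 = 10/49
mL = -1/2·sL + 0·sR = -5/16
mR = 1/2·sL + 1·sR = 405/784

5/8 10/49 -5/16 405/784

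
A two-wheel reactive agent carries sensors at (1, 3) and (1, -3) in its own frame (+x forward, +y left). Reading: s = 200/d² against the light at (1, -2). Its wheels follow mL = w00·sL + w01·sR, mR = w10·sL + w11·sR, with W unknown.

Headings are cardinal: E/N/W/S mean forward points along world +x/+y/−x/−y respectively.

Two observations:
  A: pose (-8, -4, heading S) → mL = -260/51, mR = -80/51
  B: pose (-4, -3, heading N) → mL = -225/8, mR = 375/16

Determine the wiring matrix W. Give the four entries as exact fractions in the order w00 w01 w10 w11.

-1 -1/2 -1/2 1/2

obs A: pose=(-8,-4,S) → sL=40/9, sR=200/153, mL=-260/51, mR=-80/51
obs B: pose=(-4,-3,N) → sL=25/8, sR=50, mL=-225/8, mR=375/16
sensor matrix S = [[40/9, 200/153], [25/8, 50]]; det S = 11125/51
solve [mL_A; mL_B] = S·[w00; w01] and [mR_A; mR_B] = S·[w10; w11]:
  w00 = -1, w01 = -1/2, w10 = -1/2, w11 = 1/2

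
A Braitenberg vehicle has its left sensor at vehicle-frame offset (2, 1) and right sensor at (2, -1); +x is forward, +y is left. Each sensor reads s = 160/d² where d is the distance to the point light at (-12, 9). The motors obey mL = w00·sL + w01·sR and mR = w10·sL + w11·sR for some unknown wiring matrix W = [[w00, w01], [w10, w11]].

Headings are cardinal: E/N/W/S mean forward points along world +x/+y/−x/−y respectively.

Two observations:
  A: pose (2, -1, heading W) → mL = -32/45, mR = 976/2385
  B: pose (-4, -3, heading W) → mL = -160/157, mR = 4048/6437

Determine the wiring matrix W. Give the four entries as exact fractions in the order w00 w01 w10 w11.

obs A: pose=(2,-1,W) → sL=32/53, sR=32/45, mL=-32/45, mR=976/2385
obs B: pose=(-4,-3,W) → sL=32/41, sR=160/157, mL=-160/157, mR=4048/6437
sensor matrix S = [[32/53, 32/45], [32/41, 160/157]]; det S = 925696/15352245
solve [mL_A; mL_B] = S·[w00; w01] and [mR_A; mR_B] = S·[w10; w11]:
  w00 = 0, w01 = -1, w10 = -1/2, w11 = 1

0 -1 -1/2 1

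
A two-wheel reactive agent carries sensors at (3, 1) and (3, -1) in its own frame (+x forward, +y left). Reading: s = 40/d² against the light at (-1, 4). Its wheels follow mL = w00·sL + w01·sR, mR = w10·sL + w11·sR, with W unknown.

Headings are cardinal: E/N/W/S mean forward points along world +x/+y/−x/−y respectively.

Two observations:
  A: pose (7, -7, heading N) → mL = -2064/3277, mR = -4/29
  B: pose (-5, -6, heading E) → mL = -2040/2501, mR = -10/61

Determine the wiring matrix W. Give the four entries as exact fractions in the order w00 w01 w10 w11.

-1 -1 0 -1/2

obs A: pose=(7,-7,N) → sL=40/113, sR=8/29, mL=-2064/3277, mR=-4/29
obs B: pose=(-5,-6,E) → sL=20/41, sR=20/61, mL=-2040/2501, mR=-10/61
sensor matrix S = [[40/113, 8/29], [20/41, 20/61]]; det S = -151680/8195777
solve [mL_A; mL_B] = S·[w00; w01] and [mR_A; mR_B] = S·[w10; w11]:
  w00 = -1, w01 = -1, w10 = 0, w11 = -1/2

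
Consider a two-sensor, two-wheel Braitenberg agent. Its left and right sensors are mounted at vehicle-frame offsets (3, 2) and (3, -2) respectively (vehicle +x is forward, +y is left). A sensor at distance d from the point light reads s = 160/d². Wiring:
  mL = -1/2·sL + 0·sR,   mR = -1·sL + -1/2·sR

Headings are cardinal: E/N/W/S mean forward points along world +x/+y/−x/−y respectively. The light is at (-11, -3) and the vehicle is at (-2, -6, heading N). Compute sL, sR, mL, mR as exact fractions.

left sensor world pos  = (-4, -3); dL² = 49
right sensor world pos = (0, -3); dR² = 121
sL = 160/49 = 160/49
sR = 160/121 = 160/121
mL = -1/2·sL + 0·sR = -80/49
mR = -1·sL + -1/2·sR = -23280/5929

160/49 160/121 -80/49 -23280/5929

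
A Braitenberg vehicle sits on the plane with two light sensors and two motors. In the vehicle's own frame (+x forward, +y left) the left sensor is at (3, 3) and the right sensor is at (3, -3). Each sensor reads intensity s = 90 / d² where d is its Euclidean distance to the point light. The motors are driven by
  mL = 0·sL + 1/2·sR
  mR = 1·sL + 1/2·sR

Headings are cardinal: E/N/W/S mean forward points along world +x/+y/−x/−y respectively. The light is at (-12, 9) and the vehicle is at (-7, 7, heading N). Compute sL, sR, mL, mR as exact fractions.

18 18/13 9/13 243/13

left sensor world pos  = (-10, 10); dL² = 5
right sensor world pos = (-4, 10); dR² = 65
sL = 90/5 = 18
sR = 90/65 = 18/13
mL = 0·sL + 1/2·sR = 9/13
mR = 1·sL + 1/2·sR = 243/13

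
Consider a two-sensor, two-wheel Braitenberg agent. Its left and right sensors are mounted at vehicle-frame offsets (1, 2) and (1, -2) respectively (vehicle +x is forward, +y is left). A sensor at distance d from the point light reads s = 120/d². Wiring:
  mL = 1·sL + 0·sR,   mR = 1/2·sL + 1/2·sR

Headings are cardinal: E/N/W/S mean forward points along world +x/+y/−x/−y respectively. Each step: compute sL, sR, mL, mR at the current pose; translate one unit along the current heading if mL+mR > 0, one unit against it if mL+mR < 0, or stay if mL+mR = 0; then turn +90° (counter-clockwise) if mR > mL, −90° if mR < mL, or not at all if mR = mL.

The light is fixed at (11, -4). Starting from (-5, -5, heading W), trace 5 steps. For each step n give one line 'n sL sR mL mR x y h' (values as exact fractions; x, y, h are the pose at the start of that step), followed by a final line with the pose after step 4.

0 60/149 12/29 60/149 1764/4321 -5 -5 W
1 120/229 24/73 120/229 7128/16717 -6 -5 S
2 6/17 10/27 6/17 166/459 -6 -6 W
3 24/53 120/409 24/53 8088/21677 -7 -6 S
4 60/193 60/181 60/193 11220/34933 -7 -7 W
final -8 -7 S

n=0: pose=(-5,-5,W); sL=60/149, sR=12/29; mL=60/149, mR=1764/4321; mL+mR=3504/4321 → advance +1; mR−mL=24/4321 → turn +1·90°
n=1: pose=(-6,-5,S); sL=120/229, sR=24/73; mL=120/229, mR=7128/16717; mL+mR=15888/16717 → advance +1; mR−mL=-1632/16717 → turn -1·90°
n=2: pose=(-6,-6,W); sL=6/17, sR=10/27; mL=6/17, mR=166/459; mL+mR=328/459 → advance +1; mR−mL=4/459 → turn +1·90°
n=3: pose=(-7,-6,S); sL=24/53, sR=120/409; mL=24/53, mR=8088/21677; mL+mR=17904/21677 → advance +1; mR−mL=-1728/21677 → turn -1·90°
n=4: pose=(-7,-7,W); sL=60/193, sR=60/181; mL=60/193, mR=11220/34933; mL+mR=22080/34933 → advance +1; mR−mL=360/34933 → turn +1·90°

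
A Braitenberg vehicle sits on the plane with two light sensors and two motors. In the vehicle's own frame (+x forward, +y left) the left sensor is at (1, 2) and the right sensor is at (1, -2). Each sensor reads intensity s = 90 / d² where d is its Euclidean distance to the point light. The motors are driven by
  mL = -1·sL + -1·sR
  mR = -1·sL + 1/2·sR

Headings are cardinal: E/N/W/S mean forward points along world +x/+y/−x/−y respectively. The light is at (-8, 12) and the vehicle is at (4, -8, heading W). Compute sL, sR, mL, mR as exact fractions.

left sensor world pos  = (3, -10); dL² = 605
right sensor world pos = (3, -6); dR² = 445
sL = 90/605 = 18/121
sR = 90/445 = 18/89
mL = -1·sL + -1·sR = -3780/10769
mR = -1·sL + 1/2·sR = -513/10769

18/121 18/89 -3780/10769 -513/10769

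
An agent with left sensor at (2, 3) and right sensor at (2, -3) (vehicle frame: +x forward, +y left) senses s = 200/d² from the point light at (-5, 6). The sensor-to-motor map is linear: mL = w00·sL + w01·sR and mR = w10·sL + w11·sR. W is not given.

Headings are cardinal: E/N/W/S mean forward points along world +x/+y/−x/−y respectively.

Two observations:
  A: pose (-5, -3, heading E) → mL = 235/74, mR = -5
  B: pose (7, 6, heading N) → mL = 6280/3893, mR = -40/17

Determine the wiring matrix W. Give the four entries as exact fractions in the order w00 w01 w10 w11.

1/2 1/2 -1 0

obs A: pose=(-5,-3,E) → sL=5, sR=50/37, mL=235/74, mR=-5
obs B: pose=(7,6,N) → sL=40/17, sR=200/229, mL=6280/3893, mR=-40/17
sensor matrix S = [[5, 50/37], [40/17, 200/229]]; det S = 171000/144041
solve [mL_A; mL_B] = S·[w00; w01] and [mR_A; mR_B] = S·[w10; w11]:
  w00 = 1/2, w01 = 1/2, w10 = -1, w11 = 0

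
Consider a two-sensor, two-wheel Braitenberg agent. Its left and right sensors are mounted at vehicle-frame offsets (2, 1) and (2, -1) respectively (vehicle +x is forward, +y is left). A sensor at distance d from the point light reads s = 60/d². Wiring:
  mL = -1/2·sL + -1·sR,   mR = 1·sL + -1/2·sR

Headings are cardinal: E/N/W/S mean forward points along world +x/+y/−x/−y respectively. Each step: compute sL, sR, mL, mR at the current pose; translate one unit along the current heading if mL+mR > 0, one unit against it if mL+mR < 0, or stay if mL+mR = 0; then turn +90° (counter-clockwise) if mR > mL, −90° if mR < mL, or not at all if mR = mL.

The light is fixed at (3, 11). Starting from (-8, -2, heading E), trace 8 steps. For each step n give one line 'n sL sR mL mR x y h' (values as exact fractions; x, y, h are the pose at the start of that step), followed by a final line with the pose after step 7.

n=0: pose=(-8,-2,E); sL=4/15, sR=60/277; mL=-1454/4155, mR=658/4155; mL+mR=-796/4155 → advance -1; mR−mL=704/1385 → turn +1·90°
n=1: pose=(-9,-2,N); sL=6/29, sR=30/121; mL=-1233/3509, mR=291/3509; mL+mR=-942/3509 → advance -1; mR−mL=1524/3509 → turn +1·90°
n=2: pose=(-9,-3,W); sL=60/421, sR=12/73; mL=-7242/30733, mR=1854/30733; mL+mR=-5388/30733 → advance -1; mR−mL=9096/30733 → turn +1·90°
n=3: pose=(-8,-3,S); sL=15/89, sR=3/20; mL=-417/1780, mR=333/3560; mL+mR=-501/3560 → advance -1; mR−mL=1167/3560 → turn +1·90°
n=4: pose=(-8,-2,E); sL=4/15, sR=60/277; mL=-1454/4155, mR=658/4155; mL+mR=-796/4155 → advance -1; mR−mL=704/1385 → turn +1·90°
n=5: pose=(-9,-2,N); sL=6/29, sR=30/121; mL=-1233/3509, mR=291/3509; mL+mR=-942/3509 → advance -1; mR−mL=1524/3509 → turn +1·90°
n=6: pose=(-9,-3,W); sL=60/421, sR=12/73; mL=-7242/30733, mR=1854/30733; mL+mR=-5388/30733 → advance -1; mR−mL=9096/30733 → turn +1·90°
n=7: pose=(-8,-3,S); sL=15/89, sR=3/20; mL=-417/1780, mR=333/3560; mL+mR=-501/3560 → advance -1; mR−mL=1167/3560 → turn +1·90°

0 4/15 60/277 -1454/4155 658/4155 -8 -2 E
1 6/29 30/121 -1233/3509 291/3509 -9 -2 N
2 60/421 12/73 -7242/30733 1854/30733 -9 -3 W
3 15/89 3/20 -417/1780 333/3560 -8 -3 S
4 4/15 60/277 -1454/4155 658/4155 -8 -2 E
5 6/29 30/121 -1233/3509 291/3509 -9 -2 N
6 60/421 12/73 -7242/30733 1854/30733 -9 -3 W
7 15/89 3/20 -417/1780 333/3560 -8 -3 S
final -8 -2 E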